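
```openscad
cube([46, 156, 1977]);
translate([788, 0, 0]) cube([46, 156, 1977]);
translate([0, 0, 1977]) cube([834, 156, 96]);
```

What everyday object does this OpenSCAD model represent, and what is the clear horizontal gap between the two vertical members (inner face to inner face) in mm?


A door frame. The clear opening width is 742 mm.

Two 1977 mm tall posts with a header on top — a door frame. The left jamb is 46 mm wide at x = 0; the right jamb starts at x = 788. The clear opening is 788 − 46 = 742 mm.


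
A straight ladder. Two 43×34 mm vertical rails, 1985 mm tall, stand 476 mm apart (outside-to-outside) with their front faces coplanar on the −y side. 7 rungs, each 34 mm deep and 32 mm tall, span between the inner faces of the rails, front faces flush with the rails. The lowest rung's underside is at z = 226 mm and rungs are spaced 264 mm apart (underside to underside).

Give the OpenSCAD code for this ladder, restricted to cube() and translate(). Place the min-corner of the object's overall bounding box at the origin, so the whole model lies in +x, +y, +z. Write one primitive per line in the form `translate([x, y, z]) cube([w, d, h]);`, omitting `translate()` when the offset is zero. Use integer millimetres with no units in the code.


cube([43, 34, 1985]);
translate([433, 0, 0]) cube([43, 34, 1985]);
translate([43, 0, 226]) cube([390, 34, 32]);
translate([43, 0, 490]) cube([390, 34, 32]);
translate([43, 0, 754]) cube([390, 34, 32]);
translate([43, 0, 1018]) cube([390, 34, 32]);
translate([43, 0, 1282]) cube([390, 34, 32]);
translate([43, 0, 1546]) cube([390, 34, 32]);
translate([43, 0, 1810]) cube([390, 34, 32]);


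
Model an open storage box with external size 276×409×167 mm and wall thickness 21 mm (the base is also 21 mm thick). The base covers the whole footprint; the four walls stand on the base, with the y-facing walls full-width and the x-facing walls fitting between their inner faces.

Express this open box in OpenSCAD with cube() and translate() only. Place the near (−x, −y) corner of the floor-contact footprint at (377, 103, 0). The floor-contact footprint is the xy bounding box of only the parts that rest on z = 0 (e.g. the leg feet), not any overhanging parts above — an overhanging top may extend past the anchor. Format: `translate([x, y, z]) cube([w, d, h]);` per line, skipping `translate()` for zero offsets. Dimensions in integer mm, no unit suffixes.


translate([377, 103, 0]) cube([276, 409, 21]);
translate([377, 103, 21]) cube([276, 21, 146]);
translate([377, 491, 21]) cube([276, 21, 146]);
translate([377, 124, 21]) cube([21, 367, 146]);
translate([632, 124, 21]) cube([21, 367, 146]);


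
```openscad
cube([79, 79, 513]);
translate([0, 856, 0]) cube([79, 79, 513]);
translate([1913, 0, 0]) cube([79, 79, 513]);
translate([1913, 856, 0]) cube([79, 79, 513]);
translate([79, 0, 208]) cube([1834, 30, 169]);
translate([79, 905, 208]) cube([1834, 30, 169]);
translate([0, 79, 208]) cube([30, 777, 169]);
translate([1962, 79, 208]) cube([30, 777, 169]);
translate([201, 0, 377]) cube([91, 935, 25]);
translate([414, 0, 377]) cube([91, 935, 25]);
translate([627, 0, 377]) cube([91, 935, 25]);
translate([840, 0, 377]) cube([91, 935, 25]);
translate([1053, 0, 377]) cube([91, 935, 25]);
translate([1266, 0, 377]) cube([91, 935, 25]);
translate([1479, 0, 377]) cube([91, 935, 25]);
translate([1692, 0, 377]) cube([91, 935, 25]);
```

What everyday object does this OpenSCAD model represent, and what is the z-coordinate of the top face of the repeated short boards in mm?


A bed frame. The slat-top height is 402 mm.

Four posts, four rails, and a row of slats — a bed frame. Slats sit on the rails at z = 208 + 169 = 377; with slat thickness 25, the top is 402 mm.


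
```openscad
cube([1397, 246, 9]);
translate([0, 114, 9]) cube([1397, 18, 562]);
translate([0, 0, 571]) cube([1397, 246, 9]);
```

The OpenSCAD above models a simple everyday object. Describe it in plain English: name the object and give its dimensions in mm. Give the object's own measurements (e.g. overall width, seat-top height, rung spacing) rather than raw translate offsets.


An I-beam lying along x, 1397 mm long. Overall section height 580 mm. Two flanges 246 mm wide (y) and 9 mm thick, one on the floor and one at the top; a web 18 mm thick runs between them, centred on the flange width.


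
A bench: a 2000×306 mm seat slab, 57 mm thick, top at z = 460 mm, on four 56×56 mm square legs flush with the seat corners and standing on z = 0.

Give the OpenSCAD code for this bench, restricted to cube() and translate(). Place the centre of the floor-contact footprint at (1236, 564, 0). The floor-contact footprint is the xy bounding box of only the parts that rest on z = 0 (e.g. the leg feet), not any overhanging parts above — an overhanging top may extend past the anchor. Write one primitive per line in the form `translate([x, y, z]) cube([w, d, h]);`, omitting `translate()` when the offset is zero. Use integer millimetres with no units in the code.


translate([236, 411, 403]) cube([2000, 306, 57]);
translate([236, 411, 0]) cube([56, 56, 403]);
translate([236, 661, 0]) cube([56, 56, 403]);
translate([2180, 411, 0]) cube([56, 56, 403]);
translate([2180, 661, 0]) cube([56, 56, 403]);


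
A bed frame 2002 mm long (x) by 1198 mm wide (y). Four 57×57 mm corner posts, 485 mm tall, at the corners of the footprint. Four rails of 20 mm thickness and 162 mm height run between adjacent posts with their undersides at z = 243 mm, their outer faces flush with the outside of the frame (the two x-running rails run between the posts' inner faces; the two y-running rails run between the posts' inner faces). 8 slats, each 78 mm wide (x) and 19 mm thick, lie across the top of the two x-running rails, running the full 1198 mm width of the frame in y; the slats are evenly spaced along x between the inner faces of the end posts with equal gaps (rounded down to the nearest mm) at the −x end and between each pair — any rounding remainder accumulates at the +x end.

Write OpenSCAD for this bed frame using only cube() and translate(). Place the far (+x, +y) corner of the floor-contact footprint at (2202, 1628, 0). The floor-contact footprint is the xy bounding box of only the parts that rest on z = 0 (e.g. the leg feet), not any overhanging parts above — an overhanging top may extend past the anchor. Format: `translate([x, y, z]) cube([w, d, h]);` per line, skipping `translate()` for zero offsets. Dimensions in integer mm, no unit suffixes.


translate([200, 430, 0]) cube([57, 57, 485]);
translate([200, 1571, 0]) cube([57, 57, 485]);
translate([2145, 430, 0]) cube([57, 57, 485]);
translate([2145, 1571, 0]) cube([57, 57, 485]);
translate([257, 430, 243]) cube([1888, 20, 162]);
translate([257, 1608, 243]) cube([1888, 20, 162]);
translate([200, 487, 243]) cube([20, 1084, 162]);
translate([2182, 487, 243]) cube([20, 1084, 162]);
translate([397, 430, 405]) cube([78, 1198, 19]);
translate([615, 430, 405]) cube([78, 1198, 19]);
translate([833, 430, 405]) cube([78, 1198, 19]);
translate([1051, 430, 405]) cube([78, 1198, 19]);
translate([1269, 430, 405]) cube([78, 1198, 19]);
translate([1487, 430, 405]) cube([78, 1198, 19]);
translate([1705, 430, 405]) cube([78, 1198, 19]);
translate([1923, 430, 405]) cube([78, 1198, 19]);


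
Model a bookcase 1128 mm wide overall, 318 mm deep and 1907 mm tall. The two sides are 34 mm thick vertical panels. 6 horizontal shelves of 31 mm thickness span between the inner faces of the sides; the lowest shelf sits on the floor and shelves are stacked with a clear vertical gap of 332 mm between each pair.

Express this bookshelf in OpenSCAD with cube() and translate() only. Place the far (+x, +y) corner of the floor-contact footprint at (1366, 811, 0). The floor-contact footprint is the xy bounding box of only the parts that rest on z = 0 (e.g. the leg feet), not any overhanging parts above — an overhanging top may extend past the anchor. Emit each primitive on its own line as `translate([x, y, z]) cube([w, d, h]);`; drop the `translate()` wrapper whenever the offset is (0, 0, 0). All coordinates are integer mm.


translate([238, 493, 0]) cube([34, 318, 1907]);
translate([1332, 493, 0]) cube([34, 318, 1907]);
translate([272, 493, 0]) cube([1060, 318, 31]);
translate([272, 493, 363]) cube([1060, 318, 31]);
translate([272, 493, 726]) cube([1060, 318, 31]);
translate([272, 493, 1089]) cube([1060, 318, 31]);
translate([272, 493, 1452]) cube([1060, 318, 31]);
translate([272, 493, 1815]) cube([1060, 318, 31]);


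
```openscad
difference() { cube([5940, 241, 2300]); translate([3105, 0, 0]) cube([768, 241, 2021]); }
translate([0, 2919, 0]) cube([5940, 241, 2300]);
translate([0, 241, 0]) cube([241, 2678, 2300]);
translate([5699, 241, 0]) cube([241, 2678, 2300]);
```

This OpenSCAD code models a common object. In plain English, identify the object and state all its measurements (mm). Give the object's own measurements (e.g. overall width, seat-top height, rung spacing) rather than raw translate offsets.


A single room: four walls, each 2300 mm tall and 241 mm thick, enclosing an outside footprint 5940×3160 mm (x × y), no floor or roof. The front and back walls (−y and +y sides) run the full x-width; the side walls fit between their inner faces. A door opening 768 mm wide and 2021 mm tall is cut through the front wall from the floor up, its −x edge 3105 mm from the wall's −x end.


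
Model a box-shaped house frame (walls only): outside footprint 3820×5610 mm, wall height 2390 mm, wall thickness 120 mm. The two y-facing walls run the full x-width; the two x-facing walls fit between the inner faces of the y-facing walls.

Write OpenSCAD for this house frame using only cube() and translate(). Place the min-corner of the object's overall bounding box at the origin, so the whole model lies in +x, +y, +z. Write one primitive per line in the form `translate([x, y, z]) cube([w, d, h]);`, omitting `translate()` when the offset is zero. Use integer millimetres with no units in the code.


cube([3820, 120, 2390]);
translate([0, 5490, 0]) cube([3820, 120, 2390]);
translate([0, 120, 0]) cube([120, 5370, 2390]);
translate([3700, 120, 0]) cube([120, 5370, 2390]);


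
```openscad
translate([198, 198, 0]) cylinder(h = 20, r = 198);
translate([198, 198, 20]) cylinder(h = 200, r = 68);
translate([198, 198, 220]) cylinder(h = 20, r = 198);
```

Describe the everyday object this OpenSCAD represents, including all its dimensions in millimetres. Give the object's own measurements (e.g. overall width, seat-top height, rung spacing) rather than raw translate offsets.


A spool: two coaxial disc flanges of radius 198 mm and thickness 20 mm, joined by a core cylinder of radius 68 mm and height 200 mm. The lower flange rests on z = 0 and the three cylinders share a vertical axis.


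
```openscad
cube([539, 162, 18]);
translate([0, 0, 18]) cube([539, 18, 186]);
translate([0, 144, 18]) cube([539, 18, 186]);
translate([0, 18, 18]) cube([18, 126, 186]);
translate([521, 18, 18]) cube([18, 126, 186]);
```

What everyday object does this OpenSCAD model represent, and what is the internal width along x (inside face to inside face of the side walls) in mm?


An open box. The internal width is 503 mm.

A 539×162 base slab with four walls standing on it — an open box. The base is 539 mm wide and the walls are 18 mm thick, so the internal width is 539 − 2 × 18 = 503 mm.


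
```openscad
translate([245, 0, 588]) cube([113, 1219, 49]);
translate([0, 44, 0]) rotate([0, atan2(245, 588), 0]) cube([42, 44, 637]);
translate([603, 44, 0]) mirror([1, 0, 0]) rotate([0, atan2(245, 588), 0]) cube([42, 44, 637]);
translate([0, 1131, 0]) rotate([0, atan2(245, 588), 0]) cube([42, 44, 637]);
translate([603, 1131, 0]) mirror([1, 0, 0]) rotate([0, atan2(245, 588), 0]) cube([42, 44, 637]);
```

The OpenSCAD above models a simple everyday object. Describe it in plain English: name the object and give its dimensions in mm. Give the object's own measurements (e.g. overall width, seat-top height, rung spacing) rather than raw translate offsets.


A sawhorse. A 113×1219×49 mm beam (x, y, z) sits on two A-frame leg pairs. Each pair is two raked legs of 42×44 mm section (44 mm along y) splaying symmetrically in x. Each leg rises 588 mm vertically over 245 mm of horizontal reach and is 637 mm long along its own axis. Every leg's outer bottom edge rests on the floor and its outer top edge meets a bottom edge of the beam — the left legs (tilting toward +x) meet the beam's −x bottom edge, the right legs (their mirror images, tilting toward −x) meet its +x bottom edge — so the leg tops tuck under the beam, the beam's underside is 588 mm above the floor, and the feet are 603 mm apart outside-to-outside with the beam centred between them. The two leg pairs are set in 44 mm from either end of the beam.


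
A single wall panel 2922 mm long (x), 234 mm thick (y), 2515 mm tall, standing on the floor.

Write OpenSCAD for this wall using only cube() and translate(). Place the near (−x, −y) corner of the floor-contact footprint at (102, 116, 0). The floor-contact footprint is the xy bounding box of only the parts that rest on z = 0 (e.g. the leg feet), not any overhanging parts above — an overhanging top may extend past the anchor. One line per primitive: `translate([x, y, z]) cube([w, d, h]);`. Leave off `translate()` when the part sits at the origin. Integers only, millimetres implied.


translate([102, 116, 0]) cube([2922, 234, 2515]);


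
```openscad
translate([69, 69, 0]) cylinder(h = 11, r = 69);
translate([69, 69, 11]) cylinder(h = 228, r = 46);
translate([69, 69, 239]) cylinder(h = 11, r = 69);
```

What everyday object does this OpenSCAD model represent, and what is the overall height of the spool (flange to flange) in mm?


A spool. The overall height is 250 mm.

Three coaxial cylinders, large–small–large — a spool. Two 11 mm flanges and a 228 mm core give 11 + 228 + 11 = 250 mm.


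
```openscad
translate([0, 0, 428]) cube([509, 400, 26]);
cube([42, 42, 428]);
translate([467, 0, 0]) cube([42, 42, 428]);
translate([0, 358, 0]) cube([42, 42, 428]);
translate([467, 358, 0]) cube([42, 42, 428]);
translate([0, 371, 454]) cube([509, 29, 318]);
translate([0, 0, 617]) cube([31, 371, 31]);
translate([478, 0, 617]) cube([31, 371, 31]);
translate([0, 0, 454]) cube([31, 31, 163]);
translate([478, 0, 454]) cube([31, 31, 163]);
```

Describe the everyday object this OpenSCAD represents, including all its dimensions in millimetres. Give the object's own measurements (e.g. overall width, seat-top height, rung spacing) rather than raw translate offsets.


A chair. The seat is a 509×400×26 mm slab with its top at z = 454 mm, on four 42×42 mm corner legs (flush with the seat edges, standing on z = 0). A flat backrest 29 mm thick, 318 mm tall, spans the full seat width and rises from the seat top along its +y edge, rear face flush with the rear of the seat. Two armrests of 31×31 mm section run along each side from the seat's front edge to the front of the backrest, top faces 194 mm above the seat top and outer faces flush with the seat's x-edges; a 31×31 mm post under the front of each armrest stands on the seat at the front corner.


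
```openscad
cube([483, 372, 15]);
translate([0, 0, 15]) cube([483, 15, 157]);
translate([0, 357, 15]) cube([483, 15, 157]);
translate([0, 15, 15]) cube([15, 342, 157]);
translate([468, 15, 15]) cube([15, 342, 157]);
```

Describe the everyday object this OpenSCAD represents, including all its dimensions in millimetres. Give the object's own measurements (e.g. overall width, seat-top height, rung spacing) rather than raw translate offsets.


An open-topped rectangular box: outside dimensions 483×372×172 mm, with a uniform wall and base thickness of 15 mm. The base is a full 483×372 slab on the floor; four walls sit on top of the base. The front and back walls (the −y and +y sides) span the full width; the two side walls fit between them.


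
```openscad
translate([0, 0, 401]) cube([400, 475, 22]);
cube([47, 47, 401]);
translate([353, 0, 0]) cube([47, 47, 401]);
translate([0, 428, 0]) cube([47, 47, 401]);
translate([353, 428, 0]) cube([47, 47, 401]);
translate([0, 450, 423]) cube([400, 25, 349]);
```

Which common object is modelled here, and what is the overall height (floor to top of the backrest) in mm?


A chair. The overall height is 772 mm.

A slab on four corner posts with a tall panel at the back — a chair. The seat slab sits at z = 401 with thickness 22, and the 349 mm backrest starts at the seat top, so the overall height is 401 + 22 + 349 = 772 mm.


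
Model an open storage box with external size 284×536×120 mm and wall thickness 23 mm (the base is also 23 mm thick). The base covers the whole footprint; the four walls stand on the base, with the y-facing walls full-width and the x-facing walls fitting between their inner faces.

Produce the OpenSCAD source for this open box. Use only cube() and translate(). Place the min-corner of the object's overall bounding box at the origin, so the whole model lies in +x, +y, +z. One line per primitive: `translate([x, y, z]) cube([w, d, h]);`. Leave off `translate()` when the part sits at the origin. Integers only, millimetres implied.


cube([284, 536, 23]);
translate([0, 0, 23]) cube([284, 23, 97]);
translate([0, 513, 23]) cube([284, 23, 97]);
translate([0, 23, 23]) cube([23, 490, 97]);
translate([261, 23, 23]) cube([23, 490, 97]);


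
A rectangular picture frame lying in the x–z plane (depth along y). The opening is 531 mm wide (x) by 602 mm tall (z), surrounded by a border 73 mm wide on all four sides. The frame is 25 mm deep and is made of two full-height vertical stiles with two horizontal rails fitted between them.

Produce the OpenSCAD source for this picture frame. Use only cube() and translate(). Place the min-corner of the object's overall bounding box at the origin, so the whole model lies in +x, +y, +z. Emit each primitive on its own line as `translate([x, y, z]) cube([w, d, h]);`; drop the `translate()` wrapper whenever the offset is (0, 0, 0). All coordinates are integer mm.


cube([73, 25, 748]);
translate([604, 0, 0]) cube([73, 25, 748]);
translate([73, 0, 0]) cube([531, 25, 73]);
translate([73, 0, 675]) cube([531, 25, 73]);


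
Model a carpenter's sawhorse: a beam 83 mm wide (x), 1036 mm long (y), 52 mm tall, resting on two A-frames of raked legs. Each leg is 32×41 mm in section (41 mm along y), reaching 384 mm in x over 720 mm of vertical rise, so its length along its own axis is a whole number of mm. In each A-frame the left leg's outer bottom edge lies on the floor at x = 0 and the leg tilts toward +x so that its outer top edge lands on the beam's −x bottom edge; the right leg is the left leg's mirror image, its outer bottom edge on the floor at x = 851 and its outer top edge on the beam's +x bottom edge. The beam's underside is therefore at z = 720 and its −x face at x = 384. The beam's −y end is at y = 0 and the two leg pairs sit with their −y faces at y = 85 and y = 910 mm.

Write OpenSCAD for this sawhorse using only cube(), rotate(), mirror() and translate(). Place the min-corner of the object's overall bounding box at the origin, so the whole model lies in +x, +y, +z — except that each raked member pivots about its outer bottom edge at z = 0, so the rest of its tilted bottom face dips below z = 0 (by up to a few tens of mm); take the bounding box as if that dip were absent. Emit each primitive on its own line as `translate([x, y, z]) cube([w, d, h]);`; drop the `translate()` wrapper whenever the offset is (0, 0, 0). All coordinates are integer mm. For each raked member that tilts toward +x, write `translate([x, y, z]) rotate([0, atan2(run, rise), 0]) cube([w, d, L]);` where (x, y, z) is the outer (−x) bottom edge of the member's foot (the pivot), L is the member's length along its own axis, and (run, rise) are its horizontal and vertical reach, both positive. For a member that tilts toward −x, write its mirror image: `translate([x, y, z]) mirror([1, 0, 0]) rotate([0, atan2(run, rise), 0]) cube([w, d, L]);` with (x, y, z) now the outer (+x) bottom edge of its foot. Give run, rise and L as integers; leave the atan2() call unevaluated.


translate([384, 0, 720]) cube([83, 1036, 52]);
translate([0, 85, 0]) rotate([0, atan2(384, 720), 0]) cube([32, 41, 816]);
translate([851, 85, 0]) mirror([1, 0, 0]) rotate([0, atan2(384, 720), 0]) cube([32, 41, 816]);
translate([0, 910, 0]) rotate([0, atan2(384, 720), 0]) cube([32, 41, 816]);
translate([851, 910, 0]) mirror([1, 0, 0]) rotate([0, atan2(384, 720), 0]) cube([32, 41, 816]);


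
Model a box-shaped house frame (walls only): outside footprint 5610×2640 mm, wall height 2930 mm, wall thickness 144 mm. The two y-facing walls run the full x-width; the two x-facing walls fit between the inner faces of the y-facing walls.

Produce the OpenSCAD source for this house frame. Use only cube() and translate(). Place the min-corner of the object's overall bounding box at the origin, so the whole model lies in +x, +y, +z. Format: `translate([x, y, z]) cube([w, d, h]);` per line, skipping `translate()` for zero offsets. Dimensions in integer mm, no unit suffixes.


cube([5610, 144, 2930]);
translate([0, 2496, 0]) cube([5610, 144, 2930]);
translate([0, 144, 0]) cube([144, 2352, 2930]);
translate([5466, 144, 0]) cube([144, 2352, 2930]);


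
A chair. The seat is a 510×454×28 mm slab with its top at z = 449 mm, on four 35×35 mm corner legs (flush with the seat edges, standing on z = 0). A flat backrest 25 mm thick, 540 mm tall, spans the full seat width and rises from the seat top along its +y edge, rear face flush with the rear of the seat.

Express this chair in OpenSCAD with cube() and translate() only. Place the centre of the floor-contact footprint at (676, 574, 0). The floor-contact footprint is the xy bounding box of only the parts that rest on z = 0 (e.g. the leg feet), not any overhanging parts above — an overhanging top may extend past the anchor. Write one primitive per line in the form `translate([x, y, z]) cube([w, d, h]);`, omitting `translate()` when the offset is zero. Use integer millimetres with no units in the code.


translate([421, 347, 421]) cube([510, 454, 28]);
translate([421, 347, 0]) cube([35, 35, 421]);
translate([896, 347, 0]) cube([35, 35, 421]);
translate([421, 766, 0]) cube([35, 35, 421]);
translate([896, 766, 0]) cube([35, 35, 421]);
translate([421, 776, 449]) cube([510, 25, 540]);


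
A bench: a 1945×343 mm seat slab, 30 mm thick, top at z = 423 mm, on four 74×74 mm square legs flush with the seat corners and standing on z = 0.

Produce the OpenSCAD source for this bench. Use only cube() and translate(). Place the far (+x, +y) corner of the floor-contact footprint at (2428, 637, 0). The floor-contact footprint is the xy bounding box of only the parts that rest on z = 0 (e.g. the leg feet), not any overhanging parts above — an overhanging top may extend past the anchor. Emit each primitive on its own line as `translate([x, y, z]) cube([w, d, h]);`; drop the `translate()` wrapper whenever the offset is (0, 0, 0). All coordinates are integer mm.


translate([483, 294, 393]) cube([1945, 343, 30]);
translate([483, 294, 0]) cube([74, 74, 393]);
translate([483, 563, 0]) cube([74, 74, 393]);
translate([2354, 294, 0]) cube([74, 74, 393]);
translate([2354, 563, 0]) cube([74, 74, 393]);


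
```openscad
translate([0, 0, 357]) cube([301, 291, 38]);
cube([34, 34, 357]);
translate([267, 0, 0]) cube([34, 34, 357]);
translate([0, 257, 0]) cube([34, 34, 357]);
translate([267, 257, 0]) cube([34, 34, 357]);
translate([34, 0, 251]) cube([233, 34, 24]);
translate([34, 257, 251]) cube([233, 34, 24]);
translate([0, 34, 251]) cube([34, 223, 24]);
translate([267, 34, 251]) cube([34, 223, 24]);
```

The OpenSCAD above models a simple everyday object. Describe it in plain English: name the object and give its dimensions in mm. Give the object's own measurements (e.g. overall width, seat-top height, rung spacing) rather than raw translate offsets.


A four-legged stool. The seat is a 301×291×38 mm slab whose top surface is at z = 395 mm; four square legs, each 34×34 mm in cross-section, run from the floor (z = 0) to the underside of the seat, each flush with a corner of the seat. Four stretchers, 34 mm wide and 24 mm tall, connect adjacent legs with their undersides at z = 251 mm, each running between the inner faces of the legs it joins and aligned with the legs' outer faces on the other axis.


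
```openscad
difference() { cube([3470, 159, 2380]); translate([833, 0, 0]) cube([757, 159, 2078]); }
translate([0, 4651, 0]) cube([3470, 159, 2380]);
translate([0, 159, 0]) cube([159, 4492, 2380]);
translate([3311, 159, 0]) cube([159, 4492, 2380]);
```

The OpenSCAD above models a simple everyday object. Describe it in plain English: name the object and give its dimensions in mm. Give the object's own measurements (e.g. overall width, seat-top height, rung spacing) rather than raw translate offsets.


A single room: four walls, each 2380 mm tall and 159 mm thick, enclosing an outside footprint 3470×4810 mm (x × y), no floor or roof. The front and back walls (−y and +y sides) run the full x-width; the side walls fit between their inner faces. A door opening 757 mm wide and 2078 mm tall is cut through the front wall from the floor up, its −x edge 833 mm from the wall's −x end.


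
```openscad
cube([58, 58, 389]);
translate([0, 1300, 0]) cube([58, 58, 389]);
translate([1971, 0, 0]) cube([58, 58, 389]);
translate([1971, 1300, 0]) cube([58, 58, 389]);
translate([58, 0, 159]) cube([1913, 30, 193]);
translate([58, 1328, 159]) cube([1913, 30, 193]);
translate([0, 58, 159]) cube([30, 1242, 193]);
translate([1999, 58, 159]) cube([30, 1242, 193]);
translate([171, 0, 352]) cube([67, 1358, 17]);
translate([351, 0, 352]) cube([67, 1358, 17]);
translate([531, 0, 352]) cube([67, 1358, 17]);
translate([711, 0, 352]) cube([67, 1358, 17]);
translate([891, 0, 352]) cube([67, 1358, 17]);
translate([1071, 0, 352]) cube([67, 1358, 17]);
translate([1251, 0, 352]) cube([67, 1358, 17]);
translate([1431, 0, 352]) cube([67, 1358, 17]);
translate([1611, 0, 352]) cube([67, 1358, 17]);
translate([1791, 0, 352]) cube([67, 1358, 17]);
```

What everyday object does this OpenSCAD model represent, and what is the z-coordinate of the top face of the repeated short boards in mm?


A bed frame. The slat-top height is 369 mm.

Four posts, four rails, and a row of slats — a bed frame. Slats sit on the rails at z = 159 + 193 = 352; with slat thickness 17, the top is 369 mm.


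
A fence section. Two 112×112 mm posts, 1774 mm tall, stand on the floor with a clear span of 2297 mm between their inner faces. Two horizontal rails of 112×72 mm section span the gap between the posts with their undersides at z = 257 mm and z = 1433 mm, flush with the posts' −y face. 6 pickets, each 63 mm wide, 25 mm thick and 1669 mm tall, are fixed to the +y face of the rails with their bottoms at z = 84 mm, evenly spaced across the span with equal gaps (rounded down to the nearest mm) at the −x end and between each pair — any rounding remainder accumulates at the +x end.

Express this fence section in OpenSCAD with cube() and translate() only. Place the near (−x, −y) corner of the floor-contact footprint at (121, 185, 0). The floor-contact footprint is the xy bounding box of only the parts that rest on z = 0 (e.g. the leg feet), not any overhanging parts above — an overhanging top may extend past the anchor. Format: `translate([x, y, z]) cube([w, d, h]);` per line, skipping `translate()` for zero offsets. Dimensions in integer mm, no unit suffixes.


translate([121, 185, 0]) cube([112, 112, 1774]);
translate([2530, 185, 0]) cube([112, 112, 1774]);
translate([233, 185, 257]) cube([2297, 112, 72]);
translate([233, 185, 1433]) cube([2297, 112, 72]);
translate([507, 297, 84]) cube([63, 25, 1669]);
translate([844, 297, 84]) cube([63, 25, 1669]);
translate([1181, 297, 84]) cube([63, 25, 1669]);
translate([1518, 297, 84]) cube([63, 25, 1669]);
translate([1855, 297, 84]) cube([63, 25, 1669]);
translate([2192, 297, 84]) cube([63, 25, 1669]);


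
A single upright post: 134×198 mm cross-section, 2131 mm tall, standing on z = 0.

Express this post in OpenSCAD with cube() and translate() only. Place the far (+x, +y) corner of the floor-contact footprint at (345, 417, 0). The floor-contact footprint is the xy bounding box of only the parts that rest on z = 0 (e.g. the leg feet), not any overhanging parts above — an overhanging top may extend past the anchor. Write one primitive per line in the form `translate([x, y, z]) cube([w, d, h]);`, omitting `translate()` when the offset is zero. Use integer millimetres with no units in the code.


translate([211, 219, 0]) cube([134, 198, 2131]);


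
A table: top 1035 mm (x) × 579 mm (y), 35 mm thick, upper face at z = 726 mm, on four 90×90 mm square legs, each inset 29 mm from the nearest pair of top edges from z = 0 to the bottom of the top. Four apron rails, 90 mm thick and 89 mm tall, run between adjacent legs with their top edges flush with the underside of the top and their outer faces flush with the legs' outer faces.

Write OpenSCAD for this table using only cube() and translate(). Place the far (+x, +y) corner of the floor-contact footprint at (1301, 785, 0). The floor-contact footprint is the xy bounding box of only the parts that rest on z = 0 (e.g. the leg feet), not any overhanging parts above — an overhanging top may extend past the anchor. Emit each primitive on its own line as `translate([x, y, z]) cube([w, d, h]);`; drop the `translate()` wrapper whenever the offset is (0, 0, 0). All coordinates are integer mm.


translate([295, 235, 691]) cube([1035, 579, 35]);
translate([324, 264, 0]) cube([90, 90, 691]);
translate([1211, 264, 0]) cube([90, 90, 691]);
translate([324, 695, 0]) cube([90, 90, 691]);
translate([1211, 695, 0]) cube([90, 90, 691]);
translate([414, 264, 602]) cube([797, 90, 89]);
translate([414, 695, 602]) cube([797, 90, 89]);
translate([324, 354, 602]) cube([90, 341, 89]);
translate([1211, 354, 602]) cube([90, 341, 89]);


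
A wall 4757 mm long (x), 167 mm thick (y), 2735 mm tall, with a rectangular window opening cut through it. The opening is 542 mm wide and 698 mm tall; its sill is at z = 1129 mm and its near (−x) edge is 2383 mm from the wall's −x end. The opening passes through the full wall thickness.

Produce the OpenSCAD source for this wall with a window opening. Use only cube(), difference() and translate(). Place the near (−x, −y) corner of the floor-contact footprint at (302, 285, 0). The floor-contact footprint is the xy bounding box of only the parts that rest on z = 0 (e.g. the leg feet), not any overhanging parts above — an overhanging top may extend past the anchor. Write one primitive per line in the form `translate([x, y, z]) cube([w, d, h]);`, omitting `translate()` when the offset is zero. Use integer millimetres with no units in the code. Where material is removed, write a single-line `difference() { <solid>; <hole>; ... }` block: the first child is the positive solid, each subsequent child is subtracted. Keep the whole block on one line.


difference() { translate([302, 285, 0]) cube([4757, 167, 2735]); translate([2685, 285, 1129]) cube([542, 167, 698]); }


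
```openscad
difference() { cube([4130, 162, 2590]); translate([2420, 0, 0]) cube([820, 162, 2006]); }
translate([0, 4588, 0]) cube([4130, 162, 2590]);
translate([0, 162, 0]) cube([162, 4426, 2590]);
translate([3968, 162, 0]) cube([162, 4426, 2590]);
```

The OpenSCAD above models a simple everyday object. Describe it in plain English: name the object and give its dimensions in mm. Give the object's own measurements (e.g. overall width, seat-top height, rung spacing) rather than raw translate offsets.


A single room: four walls, each 2590 mm tall and 162 mm thick, enclosing an outside footprint 4130×4750 mm (x × y), no floor or roof. The front and back walls (−y and +y sides) run the full x-width; the side walls fit between their inner faces. A door opening 820 mm wide and 2006 mm tall is cut through the front wall from the floor up, its −x edge 2420 mm from the wall's −x end.


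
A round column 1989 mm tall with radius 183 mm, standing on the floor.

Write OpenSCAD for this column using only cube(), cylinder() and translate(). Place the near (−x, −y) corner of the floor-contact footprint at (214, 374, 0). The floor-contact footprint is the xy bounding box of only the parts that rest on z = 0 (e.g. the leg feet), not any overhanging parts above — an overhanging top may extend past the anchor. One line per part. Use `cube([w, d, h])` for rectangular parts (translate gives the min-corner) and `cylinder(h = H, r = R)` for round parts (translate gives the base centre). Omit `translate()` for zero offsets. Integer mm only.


translate([397, 557, 0]) cylinder(h = 1989, r = 183);


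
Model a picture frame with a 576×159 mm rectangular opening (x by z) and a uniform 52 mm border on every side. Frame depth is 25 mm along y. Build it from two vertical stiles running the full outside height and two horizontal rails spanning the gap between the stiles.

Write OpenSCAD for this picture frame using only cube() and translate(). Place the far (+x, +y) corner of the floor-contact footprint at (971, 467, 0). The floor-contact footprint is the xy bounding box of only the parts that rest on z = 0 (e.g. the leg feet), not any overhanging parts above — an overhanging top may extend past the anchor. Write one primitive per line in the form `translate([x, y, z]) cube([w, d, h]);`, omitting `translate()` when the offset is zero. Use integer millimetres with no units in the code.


translate([291, 442, 0]) cube([52, 25, 263]);
translate([919, 442, 0]) cube([52, 25, 263]);
translate([343, 442, 0]) cube([576, 25, 52]);
translate([343, 442, 211]) cube([576, 25, 52]);


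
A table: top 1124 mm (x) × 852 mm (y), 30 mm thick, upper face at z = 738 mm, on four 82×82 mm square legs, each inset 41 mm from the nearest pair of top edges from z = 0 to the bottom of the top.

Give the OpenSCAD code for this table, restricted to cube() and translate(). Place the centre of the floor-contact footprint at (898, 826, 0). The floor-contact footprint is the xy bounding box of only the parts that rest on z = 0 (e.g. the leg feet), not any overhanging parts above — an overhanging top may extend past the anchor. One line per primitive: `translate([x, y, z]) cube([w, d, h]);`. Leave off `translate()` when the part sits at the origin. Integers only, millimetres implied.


translate([336, 400, 708]) cube([1124, 852, 30]);
translate([377, 441, 0]) cube([82, 82, 708]);
translate([1337, 441, 0]) cube([82, 82, 708]);
translate([377, 1129, 0]) cube([82, 82, 708]);
translate([1337, 1129, 0]) cube([82, 82, 708]);


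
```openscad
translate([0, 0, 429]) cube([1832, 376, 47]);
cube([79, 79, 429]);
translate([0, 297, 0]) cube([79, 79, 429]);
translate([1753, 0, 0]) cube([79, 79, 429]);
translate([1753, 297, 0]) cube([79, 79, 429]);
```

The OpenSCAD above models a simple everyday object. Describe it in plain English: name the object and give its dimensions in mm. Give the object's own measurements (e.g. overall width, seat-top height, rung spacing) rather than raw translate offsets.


A bench: a 1832×376 mm seat slab, 47 mm thick, top at z = 476 mm, on four 79×79 mm square legs flush with the seat corners and standing on z = 0.


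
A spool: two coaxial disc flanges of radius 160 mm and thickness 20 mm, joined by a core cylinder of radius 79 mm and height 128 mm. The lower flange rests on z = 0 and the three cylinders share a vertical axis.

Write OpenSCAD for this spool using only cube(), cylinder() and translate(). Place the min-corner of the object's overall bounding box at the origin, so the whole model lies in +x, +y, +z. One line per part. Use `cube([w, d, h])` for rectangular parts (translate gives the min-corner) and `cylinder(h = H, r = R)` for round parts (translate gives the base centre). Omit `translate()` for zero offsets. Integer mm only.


translate([160, 160, 0]) cylinder(h = 20, r = 160);
translate([160, 160, 20]) cylinder(h = 128, r = 79);
translate([160, 160, 148]) cylinder(h = 20, r = 160);


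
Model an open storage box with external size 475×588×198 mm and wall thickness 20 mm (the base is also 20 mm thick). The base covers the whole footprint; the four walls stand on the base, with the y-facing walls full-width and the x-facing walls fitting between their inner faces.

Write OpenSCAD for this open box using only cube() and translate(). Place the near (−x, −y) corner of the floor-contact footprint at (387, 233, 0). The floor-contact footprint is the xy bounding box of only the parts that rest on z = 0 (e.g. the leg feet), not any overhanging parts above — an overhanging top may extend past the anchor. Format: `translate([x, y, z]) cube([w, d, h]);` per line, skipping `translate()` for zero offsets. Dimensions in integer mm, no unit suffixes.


translate([387, 233, 0]) cube([475, 588, 20]);
translate([387, 233, 20]) cube([475, 20, 178]);
translate([387, 801, 20]) cube([475, 20, 178]);
translate([387, 253, 20]) cube([20, 548, 178]);
translate([842, 253, 20]) cube([20, 548, 178]);


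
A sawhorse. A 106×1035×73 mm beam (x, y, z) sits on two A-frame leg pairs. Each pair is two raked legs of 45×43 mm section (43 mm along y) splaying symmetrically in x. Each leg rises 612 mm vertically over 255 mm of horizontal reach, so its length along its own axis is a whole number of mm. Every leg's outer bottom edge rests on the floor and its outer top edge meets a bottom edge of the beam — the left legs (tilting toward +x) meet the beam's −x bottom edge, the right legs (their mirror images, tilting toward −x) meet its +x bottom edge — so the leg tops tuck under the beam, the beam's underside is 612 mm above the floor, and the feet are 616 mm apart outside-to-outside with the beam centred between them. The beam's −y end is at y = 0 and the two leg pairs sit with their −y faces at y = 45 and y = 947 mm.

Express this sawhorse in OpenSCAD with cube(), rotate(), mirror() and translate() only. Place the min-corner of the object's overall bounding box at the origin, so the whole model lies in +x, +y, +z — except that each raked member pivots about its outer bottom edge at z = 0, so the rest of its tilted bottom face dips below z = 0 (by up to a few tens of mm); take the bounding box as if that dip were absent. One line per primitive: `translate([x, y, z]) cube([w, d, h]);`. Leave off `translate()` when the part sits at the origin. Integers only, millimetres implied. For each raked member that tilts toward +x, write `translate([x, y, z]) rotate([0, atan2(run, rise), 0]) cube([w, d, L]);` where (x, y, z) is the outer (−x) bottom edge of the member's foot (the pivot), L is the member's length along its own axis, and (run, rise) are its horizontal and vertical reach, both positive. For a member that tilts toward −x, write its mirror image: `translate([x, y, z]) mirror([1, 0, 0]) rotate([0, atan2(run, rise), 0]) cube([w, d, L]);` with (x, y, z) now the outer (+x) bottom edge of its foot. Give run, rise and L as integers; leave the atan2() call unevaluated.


translate([255, 0, 612]) cube([106, 1035, 73]);
translate([0, 45, 0]) rotate([0, atan2(255, 612), 0]) cube([45, 43, 663]);
translate([616, 45, 0]) mirror([1, 0, 0]) rotate([0, atan2(255, 612), 0]) cube([45, 43, 663]);
translate([0, 947, 0]) rotate([0, atan2(255, 612), 0]) cube([45, 43, 663]);
translate([616, 947, 0]) mirror([1, 0, 0]) rotate([0, atan2(255, 612), 0]) cube([45, 43, 663]);


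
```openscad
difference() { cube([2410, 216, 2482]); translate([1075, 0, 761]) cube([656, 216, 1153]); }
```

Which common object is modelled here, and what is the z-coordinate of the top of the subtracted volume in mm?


A wall with a window opening. The window head height is 1914 mm.

A wall with a rectangular opening subtracted — a window. Sill at z = 761, opening 1153 mm tall, so the head is at 761 + 1153 = 1914 mm.


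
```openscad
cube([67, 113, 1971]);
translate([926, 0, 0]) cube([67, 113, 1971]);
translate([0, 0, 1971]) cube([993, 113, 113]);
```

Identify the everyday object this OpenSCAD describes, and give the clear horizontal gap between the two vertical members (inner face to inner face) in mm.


A door frame. The clear opening width is 859 mm.

Two 1971 mm tall posts with a header on top — a door frame. The left jamb is 67 mm wide at x = 0; the right jamb starts at x = 926. The clear opening is 926 − 67 = 859 mm.
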